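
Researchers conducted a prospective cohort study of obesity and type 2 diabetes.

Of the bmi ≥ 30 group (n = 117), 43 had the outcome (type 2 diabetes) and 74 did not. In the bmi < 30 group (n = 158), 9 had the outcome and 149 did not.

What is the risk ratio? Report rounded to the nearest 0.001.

6.452

From the description: a = 43, b = 74, c = 9, d = 149.
Risk in exposed = 43/117 = 0.36752; risk in unexposed = 9/158 = 0.05696.
RR = 0.36752 / 0.05696 = 6.45204
The risk among the exposed is 6.45 times that among the unexposed.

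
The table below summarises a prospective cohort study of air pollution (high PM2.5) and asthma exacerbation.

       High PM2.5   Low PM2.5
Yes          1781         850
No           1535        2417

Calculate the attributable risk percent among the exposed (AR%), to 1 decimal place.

Reading the table with exposure as columns: a = 1781 (High PM2.5, case), b = 1535 (High PM2.5, non-case), c = 850 (Low PM2.5, case), d = 2417.
Risk in exposed = 1781/3316 = 0.53709; risk in unexposed = 850/3267 = 0.26018.
RR = 0.53709/0.26018 = 2.06433
AR% = (RR − 1)/RR × 100 = (2.06433 − 1)/2.06433 × 100 = 51.5582%

51.6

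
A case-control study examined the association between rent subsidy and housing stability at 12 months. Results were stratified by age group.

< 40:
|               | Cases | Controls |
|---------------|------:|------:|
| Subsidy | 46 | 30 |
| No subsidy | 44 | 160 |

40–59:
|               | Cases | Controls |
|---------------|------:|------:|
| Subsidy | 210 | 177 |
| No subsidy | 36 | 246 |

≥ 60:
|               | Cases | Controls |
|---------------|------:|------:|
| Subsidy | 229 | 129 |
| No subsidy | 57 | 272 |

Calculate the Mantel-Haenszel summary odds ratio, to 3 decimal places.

7.785

OR_MH = Σ(aᵢdᵢ/nᵢ) / Σ(bᵢcᵢ/nᵢ), where nᵢ is the stratum total.
Stratum 1 (< 40): n = 280; a·d/n = 46·160/280 = 26.2857; b·c/n = 30·44/280 = 4.7143
Stratum 2 (40–59): n = 669; a·d/n = 210·246/669 = 77.2197; b·c/n = 177·36/669 = 9.5247
Stratum 3 (≥ 60): n = 687; a·d/n = 229·272/687 = 90.6667; b·c/n = 129·57/687 = 10.7031
OR_MH = (26.2857 + 77.2197 + 90.6667) / (4.7143 + 9.5247 + 10.7031) = 194.1721 / 24.9420 = 7.78494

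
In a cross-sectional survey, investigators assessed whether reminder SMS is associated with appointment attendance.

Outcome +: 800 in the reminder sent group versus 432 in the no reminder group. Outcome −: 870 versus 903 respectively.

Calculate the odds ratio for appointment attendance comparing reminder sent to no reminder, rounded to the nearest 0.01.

1.92

From the description: a = 800, b = 870, c = 432, d = 903.
OR = (a·d)/(b·c) = (800 × 903) / (870 × 432) = 722400 / 375840 = 1.92209
The odds of appointment attendance are about 1.92 times as high in the reminder sent group.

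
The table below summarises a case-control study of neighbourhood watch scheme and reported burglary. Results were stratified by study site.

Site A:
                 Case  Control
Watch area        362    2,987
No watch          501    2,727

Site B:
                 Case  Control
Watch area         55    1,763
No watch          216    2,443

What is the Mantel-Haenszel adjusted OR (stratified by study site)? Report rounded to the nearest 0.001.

0.576

OR_MH = Σ(aᵢdᵢ/nᵢ) / Σ(bᵢcᵢ/nᵢ), where nᵢ is the stratum total.
Stratum 1 (Site A): n = 6577; a·d/n = 362·2727/6577 = 150.0949; b·c/n = 2987·501/6577 = 227.5334
Stratum 2 (Site B): n = 4477; a·d/n = 55·2443/4477 = 30.0123; b·c/n = 1763·216/4477 = 85.0587
OR_MH = (150.0949 + 30.0123) / (227.5334 + 85.0587) = 180.1072 / 312.5921 = 0.57617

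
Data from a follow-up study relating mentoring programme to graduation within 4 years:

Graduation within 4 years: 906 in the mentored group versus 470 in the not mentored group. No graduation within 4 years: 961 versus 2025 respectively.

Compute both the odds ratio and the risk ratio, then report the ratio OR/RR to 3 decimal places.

1.577

From the description: a = 906, b = 961, c = 470, d = 2025.
OR = (906·2025)/(961·470) = 1834650/451670 = 4.06193
Risk in exposed = 906/1867 = 0.48527; risk in unexposed = 470/2495 = 0.18838; RR = 2.57606
OR/RR = 4.06193 / 2.57606 = 1.57680
The outcome is not rare, so the OR lies further from 1 than the RR.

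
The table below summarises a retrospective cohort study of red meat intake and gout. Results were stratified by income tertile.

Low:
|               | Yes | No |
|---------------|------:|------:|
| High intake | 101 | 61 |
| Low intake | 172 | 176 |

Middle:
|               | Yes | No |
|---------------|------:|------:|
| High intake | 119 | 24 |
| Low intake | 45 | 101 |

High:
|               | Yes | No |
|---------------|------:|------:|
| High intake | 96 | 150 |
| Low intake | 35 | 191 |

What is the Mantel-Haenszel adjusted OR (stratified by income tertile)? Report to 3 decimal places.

OR_MH = Σ(aᵢdᵢ/nᵢ) / Σ(bᵢcᵢ/nᵢ), where nᵢ is the stratum total.
Stratum 1 (Low): n = 510; a·d/n = 101·176/510 = 34.8549; b·c/n = 61·172/510 = 20.5725
Stratum 2 (Middle): n = 289; a·d/n = 119·101/289 = 41.5882; b·c/n = 24·45/289 = 3.7370
Stratum 3 (High): n = 472; a·d/n = 96·191/472 = 38.8475; b·c/n = 150·35/472 = 11.1229
OR_MH = (34.8549 + 41.5882 + 38.8475) / (20.5725 + 3.7370 + 11.1229) = 115.2906 / 35.4325 = 3.25381

3.254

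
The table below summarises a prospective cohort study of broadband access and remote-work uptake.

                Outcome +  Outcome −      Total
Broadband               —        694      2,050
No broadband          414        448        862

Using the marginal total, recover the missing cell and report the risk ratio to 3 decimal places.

The missing cell is in the exposed row: 2050 − 694 = 1356.
So a = 1356, b = 694, c = 414, d = 448.
RR = [a/(a+b)] / [c/(c+d)] = (1356/2050) / (414/862) = 0.66146/0.48028 = 1.37725

1.377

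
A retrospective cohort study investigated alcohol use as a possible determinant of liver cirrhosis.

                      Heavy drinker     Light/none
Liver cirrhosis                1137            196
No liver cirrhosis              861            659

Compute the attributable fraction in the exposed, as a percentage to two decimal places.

Reading the table with exposure as columns: a = 1137 (Heavy drinker, case), b = 861 (Heavy drinker, non-case), c = 196 (Light/none, case), d = 659.
Risk in exposed = 1137/1998 = 0.56907; risk in unexposed = 196/855 = 0.22924.
RR = 0.56907/0.22924 = 2.48242
AR% = (RR − 1)/RR × 100 = (2.48242 − 1)/2.48242 × 100 = 59.7167%

59.72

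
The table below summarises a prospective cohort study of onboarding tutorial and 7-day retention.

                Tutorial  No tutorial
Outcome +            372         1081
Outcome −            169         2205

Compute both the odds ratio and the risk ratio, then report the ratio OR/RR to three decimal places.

2.148

Reading the table with exposure as columns: a = 372 (Tutorial, case), b = 169 (Tutorial, non-case), c = 1081 (No tutorial, case), d = 2205.
OR = (372·2205)/(169·1081) = 820260/182689 = 4.48993
Risk in exposed = 372/541 = 0.68762; risk in unexposed = 1081/3286 = 0.32897; RR = 2.09020
OR/RR = 4.48993 / 2.09020 = 2.14809
The outcome is not rare, so the OR lies further from 1 than the RR.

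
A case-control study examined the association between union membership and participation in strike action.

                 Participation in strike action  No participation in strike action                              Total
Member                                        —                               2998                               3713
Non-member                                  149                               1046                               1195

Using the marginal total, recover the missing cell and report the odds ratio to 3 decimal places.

The missing cell is in the exposed row: 3713 − 2998 = 715.
So a = 715, b = 2998, c = 149, d = 1046.
OR = (a·d)/(b·c) = (715 × 1046) / (2998 × 149) = 747890 / 446702 = 1.67425

1.674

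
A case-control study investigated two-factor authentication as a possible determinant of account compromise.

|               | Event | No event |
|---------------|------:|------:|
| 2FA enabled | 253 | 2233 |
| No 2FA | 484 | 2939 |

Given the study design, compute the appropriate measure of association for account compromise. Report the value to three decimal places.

Cells: a = 253, b = 2233, c = 484, d = 2939.
This is a case-control study: participants were sampled on outcome status, so risks in the source population cannot be estimated directly — relative risk is not valid here. The odds ratio is the appropriate measure.
OR = (a·d)/(b·c) = (253 × 2939) / (2233 × 484) = 743567 / 1080772 = 0.68800

0.688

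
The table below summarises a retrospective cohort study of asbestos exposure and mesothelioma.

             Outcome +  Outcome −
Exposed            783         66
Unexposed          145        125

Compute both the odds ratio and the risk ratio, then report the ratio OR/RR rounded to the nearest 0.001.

Cells: a = 783, b = 66, c = 145, d = 125.
OR = (783·125)/(66·145) = 97875/9570 = 10.22727
Risk in exposed = 783/849 = 0.92226; risk in unexposed = 145/270 = 0.53704; RR = 1.71731
OR/RR = 10.22727 / 1.71731 = 5.95539
The outcome is not rare, so the OR lies further from 1 than the RR.

5.955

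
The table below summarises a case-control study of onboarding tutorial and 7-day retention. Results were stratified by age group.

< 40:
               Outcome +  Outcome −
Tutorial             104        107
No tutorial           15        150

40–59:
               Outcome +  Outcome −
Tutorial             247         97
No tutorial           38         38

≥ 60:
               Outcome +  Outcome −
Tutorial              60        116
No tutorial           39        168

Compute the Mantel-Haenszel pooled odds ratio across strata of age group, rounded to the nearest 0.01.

OR_MH = Σ(aᵢdᵢ/nᵢ) / Σ(bᵢcᵢ/nᵢ), where nᵢ is the stratum total.
Stratum 1 (< 40): n = 376; a·d/n = 104·150/376 = 41.4894; b·c/n = 107·15/376 = 4.2686
Stratum 2 (40–59): n = 420; a·d/n = 247·38/420 = 22.3476; b·c/n = 97·38/420 = 8.7762
Stratum 3 (≥ 60): n = 383; a·d/n = 60·168/383 = 26.3185; b·c/n = 116·39/383 = 11.8120
OR_MH = (41.4894 + 22.3476 + 26.3185) / (4.2686 + 8.7762 + 11.8120) = 90.1555 / 24.8568 = 3.62699

3.63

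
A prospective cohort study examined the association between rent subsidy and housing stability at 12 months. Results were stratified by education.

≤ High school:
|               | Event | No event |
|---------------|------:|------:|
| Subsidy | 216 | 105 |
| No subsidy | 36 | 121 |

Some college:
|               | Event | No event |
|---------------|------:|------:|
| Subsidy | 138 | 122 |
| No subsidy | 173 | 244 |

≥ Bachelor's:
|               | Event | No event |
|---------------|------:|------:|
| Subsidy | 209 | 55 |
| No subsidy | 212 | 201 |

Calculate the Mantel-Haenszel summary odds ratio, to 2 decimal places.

OR_MH = Σ(aᵢdᵢ/nᵢ) / Σ(bᵢcᵢ/nᵢ), where nᵢ is the stratum total.
Stratum 1 (≤ High school): n = 478; a·d/n = 216·121/478 = 54.6778; b·c/n = 105·36/478 = 7.9079
Stratum 2 (Some college): n = 677; a·d/n = 138·244/677 = 49.7371; b·c/n = 122·173/677 = 31.1758
Stratum 3 (≥ Bachelor's): n = 677; a·d/n = 209·201/677 = 62.0517; b·c/n = 55·212/677 = 17.2230
OR_MH = (54.6778 + 49.7371 + 62.0517) / (7.9079 + 31.1758 + 17.2230) = 166.4666 / 56.3068 = 2.95642

2.96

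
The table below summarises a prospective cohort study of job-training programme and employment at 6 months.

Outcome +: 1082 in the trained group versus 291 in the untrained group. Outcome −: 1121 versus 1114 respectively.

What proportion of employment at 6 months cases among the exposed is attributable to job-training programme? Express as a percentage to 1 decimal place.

57.8

From the description: a = 1082, b = 1121, c = 291, d = 1114.
Risk in exposed = 1082/2203 = 0.49115; risk in unexposed = 291/1405 = 0.20712.
RR = 0.49115/0.20712 = 2.37135
AR% = (RR − 1)/RR × 100 = (2.37135 − 1)/2.37135 × 100 = 57.8300%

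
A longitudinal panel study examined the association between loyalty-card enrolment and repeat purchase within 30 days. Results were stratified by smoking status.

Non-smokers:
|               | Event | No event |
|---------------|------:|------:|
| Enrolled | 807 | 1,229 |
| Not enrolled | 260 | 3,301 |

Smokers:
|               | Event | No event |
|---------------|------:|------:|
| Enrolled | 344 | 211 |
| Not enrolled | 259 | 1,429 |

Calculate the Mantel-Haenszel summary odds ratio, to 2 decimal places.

OR_MH = Σ(aᵢdᵢ/nᵢ) / Σ(bᵢcᵢ/nᵢ), where nᵢ is the stratum total.
Stratum 1 (Non-smokers): n = 5597; a·d/n = 807·3301/5597 = 475.9527; b·c/n = 1229·260/5597 = 57.0913
Stratum 2 (Smokers): n = 2243; a·d/n = 344·1429/2243 = 219.1601; b·c/n = 211·259/2243 = 24.3642
OR_MH = (475.9527 + 219.1601) / (57.0913 + 24.3642) = 695.1127 / 81.4555 = 8.53365

8.53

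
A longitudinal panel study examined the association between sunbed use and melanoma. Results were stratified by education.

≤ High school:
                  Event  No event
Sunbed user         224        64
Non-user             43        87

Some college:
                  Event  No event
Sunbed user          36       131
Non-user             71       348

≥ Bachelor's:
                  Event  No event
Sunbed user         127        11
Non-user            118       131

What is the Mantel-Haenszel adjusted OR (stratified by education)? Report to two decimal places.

OR_MH = Σ(aᵢdᵢ/nᵢ) / Σ(bᵢcᵢ/nᵢ), where nᵢ is the stratum total.
Stratum 1 (≤ High school): n = 418; a·d/n = 224·87/418 = 46.6220; b·c/n = 64·43/418 = 6.5837
Stratum 2 (Some college): n = 586; a·d/n = 36·348/586 = 21.3788; b·c/n = 131·71/586 = 15.8720
Stratum 3 (≥ Bachelor's): n = 387; a·d/n = 127·131/387 = 42.9897; b·c/n = 11·118/387 = 3.3540
OR_MH = (46.6220 + 21.3788 + 42.9897) / (6.5837 + 15.8720 + 3.3540) = 110.9905 / 25.8098 = 4.30033

4.30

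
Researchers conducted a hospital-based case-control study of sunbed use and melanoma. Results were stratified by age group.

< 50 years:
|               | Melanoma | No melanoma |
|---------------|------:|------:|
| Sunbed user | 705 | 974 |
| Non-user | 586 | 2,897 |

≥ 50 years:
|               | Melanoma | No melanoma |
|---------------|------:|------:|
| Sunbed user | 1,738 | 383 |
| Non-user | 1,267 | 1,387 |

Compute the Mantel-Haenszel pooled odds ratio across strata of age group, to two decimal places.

OR_MH = Σ(aᵢdᵢ/nᵢ) / Σ(bᵢcᵢ/nᵢ), where nᵢ is the stratum total.
Stratum 1 (< 50 years): n = 5162; a·d/n = 705·2897/5162 = 395.6577; b·c/n = 974·586/5162 = 110.5703
Stratum 2 (≥ 50 years): n = 4775; a·d/n = 1738·1387/4775 = 504.8390; b·c/n = 383·1267/4775 = 101.6253
OR_MH = (395.6577 + 504.8390) / (110.5703 + 101.6253) = 900.4966 / 212.1957 = 4.24371

4.24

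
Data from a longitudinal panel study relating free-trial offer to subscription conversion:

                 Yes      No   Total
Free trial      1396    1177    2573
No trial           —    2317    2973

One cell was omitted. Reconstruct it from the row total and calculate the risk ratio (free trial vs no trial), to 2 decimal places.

2.46

The missing cell is in the unexposed row: 2973 − 2317 = 656.
So a = 1396, b = 1177, c = 656, d = 2317.
RR = [a/(a+b)] / [c/(c+d)] = (1396/2573) / (656/2973) = 0.54256/0.22065 = 2.45888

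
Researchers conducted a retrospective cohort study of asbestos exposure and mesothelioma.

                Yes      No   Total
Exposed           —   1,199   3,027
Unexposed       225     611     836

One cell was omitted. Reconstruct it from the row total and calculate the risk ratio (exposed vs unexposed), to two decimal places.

2.24

The missing cell is in the exposed row: 3027 − 1199 = 1828.
So a = 1828, b = 1199, c = 225, d = 611.
RR = [a/(a+b)] / [c/(c+d)] = (1828/3027) / (225/836) = 0.60390/0.26914 = 2.24382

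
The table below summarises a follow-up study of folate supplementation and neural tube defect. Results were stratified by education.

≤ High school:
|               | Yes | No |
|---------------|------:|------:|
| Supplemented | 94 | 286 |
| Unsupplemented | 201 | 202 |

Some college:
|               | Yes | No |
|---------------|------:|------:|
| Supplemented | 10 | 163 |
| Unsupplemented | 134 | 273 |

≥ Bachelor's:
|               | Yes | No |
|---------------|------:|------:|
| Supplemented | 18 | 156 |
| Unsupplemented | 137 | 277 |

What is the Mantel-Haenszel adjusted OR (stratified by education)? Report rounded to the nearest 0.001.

0.254

OR_MH = Σ(aᵢdᵢ/nᵢ) / Σ(bᵢcᵢ/nᵢ), where nᵢ is the stratum total.
Stratum 1 (≤ High school): n = 783; a·d/n = 94·202/783 = 24.2503; b·c/n = 286·201/783 = 73.4176
Stratum 2 (Some college): n = 580; a·d/n = 10·273/580 = 4.7069; b·c/n = 163·134/580 = 37.6586
Stratum 3 (≥ Bachelor's): n = 588; a·d/n = 18·277/588 = 8.4796; b·c/n = 156·137/588 = 36.3469
OR_MH = (24.2503 + 4.7069 + 8.4796) / (73.4176 + 37.6586 + 36.3469) = 37.4368 / 147.4232 = 0.25394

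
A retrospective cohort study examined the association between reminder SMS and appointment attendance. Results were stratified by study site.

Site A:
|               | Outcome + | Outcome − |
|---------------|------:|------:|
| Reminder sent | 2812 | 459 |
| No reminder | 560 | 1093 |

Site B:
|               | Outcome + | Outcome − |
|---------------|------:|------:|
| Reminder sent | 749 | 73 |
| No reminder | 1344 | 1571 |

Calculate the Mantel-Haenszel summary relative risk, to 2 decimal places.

RR_MH = Σ(aᵢ·n₀ᵢ/nᵢ) / Σ(cᵢ·n₁ᵢ/nᵢ), with n₁ᵢ = aᵢ+bᵢ (exposed), n₀ᵢ = cᵢ+dᵢ (unexposed), nᵢ = n₁ᵢ+n₀ᵢ.
Stratum 1 (Site A): n₁ = 3271, n₀ = 1653, n = 4924; a·n₀/n = 2812·1653/4924 = 943.9959; c·n₁/n = 560·3271/4924 = 372.0065
Stratum 2 (Site B): n₁ = 822, n₀ = 2915, n = 3737; a·n₀/n = 749·2915/3737 = 584.2481; c·n₁/n = 1344·822/3737 = 295.6296
RR_MH = (943.9959 + 584.2481) / (372.0065 + 295.6296) = 1528.2440 / 667.6361 = 2.28904

2.29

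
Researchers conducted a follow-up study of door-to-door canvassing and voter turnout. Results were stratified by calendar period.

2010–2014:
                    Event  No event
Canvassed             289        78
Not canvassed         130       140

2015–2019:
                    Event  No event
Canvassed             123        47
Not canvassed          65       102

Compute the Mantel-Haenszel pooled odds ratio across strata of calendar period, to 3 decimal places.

4.032

OR_MH = Σ(aᵢdᵢ/nᵢ) / Σ(bᵢcᵢ/nᵢ), where nᵢ is the stratum total.
Stratum 1 (2010–2014): n = 637; a·d/n = 289·140/637 = 63.5165; b·c/n = 78·130/637 = 15.9184
Stratum 2 (2015–2019): n = 337; a·d/n = 123·102/337 = 37.2285; b·c/n = 47·65/337 = 9.0653
OR_MH = (63.5165 + 37.2285) / (15.9184 + 9.0653) = 100.7450 / 24.9836 = 4.03244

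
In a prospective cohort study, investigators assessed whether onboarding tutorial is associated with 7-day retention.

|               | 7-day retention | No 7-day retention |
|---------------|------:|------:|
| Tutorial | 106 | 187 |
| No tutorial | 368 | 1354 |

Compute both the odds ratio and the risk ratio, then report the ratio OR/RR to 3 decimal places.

1.232

Cells: a = 106, b = 187, c = 368, d = 1354.
OR = (106·1354)/(187·368) = 143524/68816 = 2.08562
Risk in exposed = 106/293 = 0.36177; risk in unexposed = 368/1722 = 0.21370; RR = 1.69287
OR/RR = 2.08562 / 1.69287 = 1.23200
The outcome is not rare, so the OR lies further from 1 than the RR.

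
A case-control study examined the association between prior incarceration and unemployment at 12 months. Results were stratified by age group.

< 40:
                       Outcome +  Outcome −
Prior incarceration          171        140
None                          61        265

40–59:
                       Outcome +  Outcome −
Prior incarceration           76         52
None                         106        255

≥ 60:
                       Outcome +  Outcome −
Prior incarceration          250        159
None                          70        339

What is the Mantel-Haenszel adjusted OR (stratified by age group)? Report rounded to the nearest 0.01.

5.60

OR_MH = Σ(aᵢdᵢ/nᵢ) / Σ(bᵢcᵢ/nᵢ), where nᵢ is the stratum total.
Stratum 1 (< 40): n = 637; a·d/n = 171·265/637 = 71.1381; b·c/n = 140·61/637 = 13.4066
Stratum 2 (40–59): n = 489; a·d/n = 76·255/489 = 39.6319; b·c/n = 52·106/489 = 11.2720
Stratum 3 (≥ 60): n = 818; a·d/n = 250·339/818 = 103.6064; b·c/n = 159·70/818 = 13.6064
OR_MH = (71.1381 + 39.6319 + 103.6064) / (13.4066 + 11.2720 + 13.6064) = 214.3764 / 38.2849 = 5.59950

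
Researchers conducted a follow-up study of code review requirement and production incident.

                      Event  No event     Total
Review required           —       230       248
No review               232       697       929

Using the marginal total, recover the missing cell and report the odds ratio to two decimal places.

0.24

The missing cell is in the exposed row: 248 − 230 = 18.
So a = 18, b = 230, c = 232, d = 697.
OR = (a·d)/(b·c) = (18 × 697) / (230 × 232) = 12546 / 53360 = 0.23512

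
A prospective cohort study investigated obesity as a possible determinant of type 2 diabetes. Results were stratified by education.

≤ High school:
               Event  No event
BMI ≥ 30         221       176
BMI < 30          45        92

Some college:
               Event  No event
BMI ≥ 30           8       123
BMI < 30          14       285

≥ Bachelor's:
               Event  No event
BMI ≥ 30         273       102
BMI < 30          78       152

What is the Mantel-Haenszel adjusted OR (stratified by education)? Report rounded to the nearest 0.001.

3.500

OR_MH = Σ(aᵢdᵢ/nᵢ) / Σ(bᵢcᵢ/nᵢ), where nᵢ is the stratum total.
Stratum 1 (≤ High school): n = 534; a·d/n = 221·92/534 = 38.0749; b·c/n = 176·45/534 = 14.8315
Stratum 2 (Some college): n = 430; a·d/n = 8·285/430 = 5.3023; b·c/n = 123·14/430 = 4.0047
Stratum 3 (≥ Bachelor's): n = 605; a·d/n = 273·152/605 = 68.5884; b·c/n = 102·78/605 = 13.1504
OR_MH = (38.0749 + 5.3023 + 68.5884) / (14.8315 + 4.0047 + 13.1504) = 111.9657 / 31.9865 = 3.50040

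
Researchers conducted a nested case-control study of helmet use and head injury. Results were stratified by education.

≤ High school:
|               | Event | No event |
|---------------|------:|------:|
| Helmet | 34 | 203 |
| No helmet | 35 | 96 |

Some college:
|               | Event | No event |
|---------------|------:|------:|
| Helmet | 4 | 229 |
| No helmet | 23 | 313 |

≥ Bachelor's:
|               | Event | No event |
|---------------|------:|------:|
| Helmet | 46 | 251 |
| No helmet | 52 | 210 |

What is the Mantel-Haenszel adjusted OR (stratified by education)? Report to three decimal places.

OR_MH = Σ(aᵢdᵢ/nᵢ) / Σ(bᵢcᵢ/nᵢ), where nᵢ is the stratum total.
Stratum 1 (≤ High school): n = 368; a·d/n = 34·96/368 = 8.8696; b·c/n = 203·35/368 = 19.3071
Stratum 2 (Some college): n = 569; a·d/n = 4·313/569 = 2.2004; b·c/n = 229·23/569 = 9.2566
Stratum 3 (≥ Bachelor's): n = 559; a·d/n = 46·210/559 = 17.2809; b·c/n = 251·52/559 = 23.3488
OR_MH = (8.8696 + 2.2004 + 17.2809) / (19.3071 + 9.2566 + 23.3488) = 28.3508 / 51.9125 = 0.54613

0.546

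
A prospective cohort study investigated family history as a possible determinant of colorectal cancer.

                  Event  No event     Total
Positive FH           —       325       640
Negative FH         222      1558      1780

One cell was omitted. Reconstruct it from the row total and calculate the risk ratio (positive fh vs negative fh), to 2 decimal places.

The missing cell is in the exposed row: 640 − 325 = 315.
So a = 315, b = 325, c = 222, d = 1558.
RR = [a/(a+b)] / [c/(c+d)] = (315/640) / (222/1780) = 0.49219/0.12472 = 3.94637

3.95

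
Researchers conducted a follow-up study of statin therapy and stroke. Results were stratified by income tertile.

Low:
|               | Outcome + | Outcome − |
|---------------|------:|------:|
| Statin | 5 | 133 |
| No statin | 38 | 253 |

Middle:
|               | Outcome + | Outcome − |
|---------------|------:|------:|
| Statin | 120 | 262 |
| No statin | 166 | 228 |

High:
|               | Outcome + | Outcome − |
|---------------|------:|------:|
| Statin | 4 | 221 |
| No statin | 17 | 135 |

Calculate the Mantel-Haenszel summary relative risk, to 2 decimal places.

RR_MH = Σ(aᵢ·n₀ᵢ/nᵢ) / Σ(cᵢ·n₁ᵢ/nᵢ), with n₁ᵢ = aᵢ+bᵢ (exposed), n₀ᵢ = cᵢ+dᵢ (unexposed), nᵢ = n₁ᵢ+n₀ᵢ.
Stratum 1 (Low): n₁ = 138, n₀ = 291, n = 429; a·n₀/n = 5·291/429 = 3.3916; c·n₁/n = 38·138/429 = 12.2238
Stratum 2 (Middle): n₁ = 382, n₀ = 394, n = 776; a·n₀/n = 120·394/776 = 60.9278; c·n₁/n = 166·382/776 = 81.7165
Stratum 3 (High): n₁ = 225, n₀ = 152, n = 377; a·n₀/n = 4·152/377 = 1.6127; c·n₁/n = 17·225/377 = 10.1459
RR_MH = (3.3916 + 60.9278 + 1.6127) / (12.2238 + 81.7165 + 10.1459) = 65.9322 / 104.0862 = 0.63344

0.63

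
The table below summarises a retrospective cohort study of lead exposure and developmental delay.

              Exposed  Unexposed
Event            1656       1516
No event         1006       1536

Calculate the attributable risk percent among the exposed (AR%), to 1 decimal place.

Reading the table with exposure as columns: a = 1656 (Exposed, case), b = 1006 (Exposed, non-case), c = 1516 (Unexposed, case), d = 1536.
Risk in exposed = 1656/2662 = 0.62209; risk in unexposed = 1516/3052 = 0.49672.
RR = 0.62209/0.49672 = 1.25238
AR% = (RR − 1)/RR × 100 = (1.25238 − 1)/1.25238 × 100 = 20.1523%

20.2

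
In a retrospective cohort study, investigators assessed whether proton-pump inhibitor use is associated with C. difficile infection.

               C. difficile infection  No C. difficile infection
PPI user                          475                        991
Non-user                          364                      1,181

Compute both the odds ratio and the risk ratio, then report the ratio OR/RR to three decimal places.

1.131

Cells: a = 475, b = 991, c = 364, d = 1181.
OR = (475·1181)/(991·364) = 560975/360724 = 1.55514
Risk in exposed = 475/1466 = 0.32401; risk in unexposed = 364/1545 = 0.23560; RR = 1.37527
OR/RR = 1.55514 / 1.37527 = 1.13079
The outcome is not rare, so the OR lies further from 1 than the RR.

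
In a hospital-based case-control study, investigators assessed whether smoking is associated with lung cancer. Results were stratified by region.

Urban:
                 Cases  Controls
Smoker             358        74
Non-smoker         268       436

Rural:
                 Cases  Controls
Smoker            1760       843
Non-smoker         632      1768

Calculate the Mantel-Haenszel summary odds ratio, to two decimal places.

6.13

OR_MH = Σ(aᵢdᵢ/nᵢ) / Σ(bᵢcᵢ/nᵢ), where nᵢ is the stratum total.
Stratum 1 (Urban): n = 1136; a·d/n = 358·436/1136 = 137.4014; b·c/n = 74·268/1136 = 17.4577
Stratum 2 (Rural): n = 5003; a·d/n = 1760·1768/5003 = 621.9628; b·c/n = 843·632/5003 = 106.4913
OR_MH = (137.4014 + 621.9628) / (17.4577 + 106.4913) = 759.3642 / 123.9491 = 6.12642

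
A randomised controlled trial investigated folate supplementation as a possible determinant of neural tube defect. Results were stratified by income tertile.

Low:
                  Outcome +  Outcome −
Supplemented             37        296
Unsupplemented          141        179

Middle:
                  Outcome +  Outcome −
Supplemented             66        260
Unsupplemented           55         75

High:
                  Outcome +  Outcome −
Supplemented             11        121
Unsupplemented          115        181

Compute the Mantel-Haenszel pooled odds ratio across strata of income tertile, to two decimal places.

0.20

OR_MH = Σ(aᵢdᵢ/nᵢ) / Σ(bᵢcᵢ/nᵢ), where nᵢ is the stratum total.
Stratum 1 (Low): n = 653; a·d/n = 37·179/653 = 10.1424; b·c/n = 296·141/653 = 63.9142
Stratum 2 (Middle): n = 456; a·d/n = 66·75/456 = 10.8553; b·c/n = 260·55/456 = 31.3596
Stratum 3 (High): n = 428; a·d/n = 11·181/428 = 4.6519; b·c/n = 121·115/428 = 32.5117
OR_MH = (10.1424 + 10.8553 + 4.6519) / (63.9142 + 31.3596 + 32.5117) = 25.6496 / 127.7856 = 0.20072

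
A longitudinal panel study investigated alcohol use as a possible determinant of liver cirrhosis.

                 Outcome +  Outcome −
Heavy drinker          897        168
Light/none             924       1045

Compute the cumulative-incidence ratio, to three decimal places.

Cells: a = 897, b = 168, c = 924, d = 1045.
Risk in exposed = 897/1065 = 0.84225; risk in unexposed = 924/1969 = 0.46927.
RR = 0.84225 / 0.46927 = 1.79480
The risk among the exposed is 1.79 times that among the unexposed.

1.795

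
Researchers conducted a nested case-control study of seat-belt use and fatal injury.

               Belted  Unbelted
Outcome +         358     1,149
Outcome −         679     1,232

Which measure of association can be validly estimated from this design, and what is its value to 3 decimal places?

Reading the table with exposure as columns: a = 358 (Belted, case), b = 679 (Belted, non-case), c = 1149 (Unbelted, case), d = 1232.
This is a nested case-control study: participants were sampled on outcome status, so risks in the source population cannot be estimated directly — relative risk is not valid here. The odds ratio is the appropriate measure.
OR = (a·d)/(b·c) = (358 × 1232) / (679 × 1149) = 441056 / 780171 = 0.56533

0.565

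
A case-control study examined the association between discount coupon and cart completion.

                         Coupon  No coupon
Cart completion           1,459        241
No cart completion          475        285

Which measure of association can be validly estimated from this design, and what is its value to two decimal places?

Reading the table with exposure as columns: a = 1459 (Coupon, case), b = 475 (Coupon, non-case), c = 241 (No coupon, case), d = 285.
This is a case-control study: participants were sampled on outcome status, so risks in the source population cannot be estimated directly — relative risk is not valid here. The odds ratio is the appropriate measure.
OR = (a·d)/(b·c) = (1459 × 285) / (475 × 241) = 415815 / 114475 = 3.63237

3.63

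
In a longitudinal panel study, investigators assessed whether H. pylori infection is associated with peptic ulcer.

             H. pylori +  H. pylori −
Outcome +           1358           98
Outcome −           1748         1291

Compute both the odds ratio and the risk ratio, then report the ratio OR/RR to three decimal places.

1.652

Reading the table with exposure as columns: a = 1358 (H. pylori +, case), b = 1748 (H. pylori +, non-case), c = 98 (H. pylori −, case), d = 1291.
OR = (1358·1291)/(1748·98) = 1753178/171304 = 10.23431
Risk in exposed = 1358/3106 = 0.43722; risk in unexposed = 98/1389 = 0.07055; RR = 6.19690
OR/RR = 10.23431 / 6.19690 = 1.65152
The outcome is not rare, so the OR lies further from 1 than the RR.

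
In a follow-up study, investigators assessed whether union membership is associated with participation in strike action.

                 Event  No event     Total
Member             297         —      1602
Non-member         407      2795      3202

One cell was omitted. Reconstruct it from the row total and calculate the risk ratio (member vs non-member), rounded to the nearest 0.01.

The missing cell is in the exposed row: 1602 − 297 = 1305.
So a = 297, b = 1305, c = 407, d = 2795.
RR = [a/(a+b)] / [c/(c+d)] = (297/1602) / (407/3202) = 0.18539/0.12711 = 1.45855

1.46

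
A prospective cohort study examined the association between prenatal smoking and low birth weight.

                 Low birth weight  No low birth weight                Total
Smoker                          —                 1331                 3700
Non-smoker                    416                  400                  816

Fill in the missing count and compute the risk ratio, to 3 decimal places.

The missing cell is in the exposed row: 3700 − 1331 = 2369.
So a = 2369, b = 1331, c = 416, d = 400.
RR = [a/(a+b)] / [c/(c+d)] = (2369/3700) / (416/816) = 0.64027/0.50980 = 1.25591

1.256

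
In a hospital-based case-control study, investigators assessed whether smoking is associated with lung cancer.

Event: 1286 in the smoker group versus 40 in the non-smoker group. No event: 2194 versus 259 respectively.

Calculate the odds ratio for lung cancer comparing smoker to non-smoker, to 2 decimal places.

3.80

From the description: a = 1286, b = 2194, c = 40, d = 259.
OR = (a·d)/(b·c) = (1286 × 259) / (2194 × 40) = 333074 / 87760 = 3.79528
The odds of lung cancer are about 3.80 times as high in the smoker group.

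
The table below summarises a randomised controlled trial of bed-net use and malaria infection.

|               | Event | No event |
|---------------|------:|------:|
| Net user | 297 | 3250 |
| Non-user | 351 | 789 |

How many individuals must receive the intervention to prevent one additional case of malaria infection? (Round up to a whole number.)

Risk in treated group = 297/3547 = 0.08373; risk in control = 351/1140 = 0.30789.
Absolute risk reduction = 0.30789 − 0.08373 = 0.22416
NNT = 1 / ARR = 1 / 0.22416 = 4.461 → round up → 5

5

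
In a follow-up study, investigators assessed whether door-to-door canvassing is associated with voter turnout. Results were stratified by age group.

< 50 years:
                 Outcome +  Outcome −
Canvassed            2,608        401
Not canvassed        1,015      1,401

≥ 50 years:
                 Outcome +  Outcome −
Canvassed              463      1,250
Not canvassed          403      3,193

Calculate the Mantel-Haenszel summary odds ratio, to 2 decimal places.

OR_MH = Σ(aᵢdᵢ/nᵢ) / Σ(bᵢcᵢ/nᵢ), where nᵢ is the stratum total.
Stratum 1 (< 50 years): n = 5425; a·d/n = 2608·1401/5425 = 673.5130; b·c/n = 401·1015/5425 = 75.0258
Stratum 2 (≥ 50 years): n = 5309; a·d/n = 463·3193/5309 = 278.4628; b·c/n = 1250·403/5309 = 94.8860
OR_MH = (673.5130 + 278.4628) / (75.0258 + 94.8860) = 951.9758 / 169.9118 = 5.60276

5.60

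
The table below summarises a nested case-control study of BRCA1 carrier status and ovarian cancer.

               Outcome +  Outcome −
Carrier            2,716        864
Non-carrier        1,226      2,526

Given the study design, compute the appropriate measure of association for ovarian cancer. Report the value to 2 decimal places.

6.48

Cells: a = 2716, b = 864, c = 1226, d = 2526.
This is a nested case-control study: participants were sampled on outcome status, so risks in the source population cannot be estimated directly — relative risk is not valid here. The odds ratio is the appropriate measure.
OR = (a·d)/(b·c) = (2716 × 2526) / (864 × 1226) = 6860616 / 1059264 = 6.47678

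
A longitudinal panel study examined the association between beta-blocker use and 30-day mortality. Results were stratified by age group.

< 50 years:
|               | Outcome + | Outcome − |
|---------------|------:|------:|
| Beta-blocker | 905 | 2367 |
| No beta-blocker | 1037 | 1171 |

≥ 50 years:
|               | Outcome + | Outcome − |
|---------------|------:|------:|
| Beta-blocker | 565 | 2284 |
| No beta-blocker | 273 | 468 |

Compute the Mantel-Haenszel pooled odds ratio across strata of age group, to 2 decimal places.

0.43

OR_MH = Σ(aᵢdᵢ/nᵢ) / Σ(bᵢcᵢ/nᵢ), where nᵢ is the stratum total.
Stratum 1 (< 50 years): n = 5480; a·d/n = 905·1171/5480 = 193.3859; b·c/n = 2367·1037/5480 = 447.9159
Stratum 2 (≥ 50 years): n = 3590; a·d/n = 565·468/3590 = 73.6546; b·c/n = 2284·273/3590 = 173.6858
OR_MH = (193.3859 + 73.6546) / (447.9159 + 173.6858) = 267.0405 / 621.6017 = 0.42960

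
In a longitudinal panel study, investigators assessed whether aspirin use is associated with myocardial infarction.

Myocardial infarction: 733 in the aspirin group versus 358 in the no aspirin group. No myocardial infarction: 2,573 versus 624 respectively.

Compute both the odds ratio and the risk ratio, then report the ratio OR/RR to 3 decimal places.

From the description: a = 733, b = 2573, c = 358, d = 624.
OR = (733·624)/(2573·358) = 457392/921134 = 0.49655
Risk in exposed = 733/3306 = 0.22172; risk in unexposed = 358/982 = 0.36456; RR = 0.60818
OR/RR = 0.49655 / 0.60818 = 0.81646
The outcome is not rare, so the OR lies further from 1 than the RR.

0.816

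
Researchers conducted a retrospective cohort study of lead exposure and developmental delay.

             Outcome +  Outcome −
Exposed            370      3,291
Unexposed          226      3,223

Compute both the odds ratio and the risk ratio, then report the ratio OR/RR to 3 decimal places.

Cells: a = 370, b = 3291, c = 226, d = 3223.
OR = (370·3223)/(3291·226) = 1192510/743766 = 1.60334
Risk in exposed = 370/3661 = 0.10107; risk in unexposed = 226/3449 = 0.06553; RR = 1.54236
OR/RR = 1.60334 / 1.54236 = 1.03953
The outcome is not rare, so the OR lies further from 1 than the RR.

1.040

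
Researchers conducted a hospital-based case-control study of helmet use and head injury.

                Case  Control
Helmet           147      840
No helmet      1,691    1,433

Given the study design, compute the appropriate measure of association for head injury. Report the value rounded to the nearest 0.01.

Cells: a = 147, b = 840, c = 1691, d = 1433.
This is a hospital-based case-control study: participants were sampled on outcome status, so risks in the source population cannot be estimated directly — relative risk is not valid here. The odds ratio is the appropriate measure.
OR = (a·d)/(b·c) = (147 × 1433) / (840 × 1691) = 210651 / 1420440 = 0.14830

0.15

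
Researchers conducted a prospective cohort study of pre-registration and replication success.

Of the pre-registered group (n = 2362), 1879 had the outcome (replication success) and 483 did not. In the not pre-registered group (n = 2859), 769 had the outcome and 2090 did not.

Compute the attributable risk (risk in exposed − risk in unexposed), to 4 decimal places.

0.5265

From the description: a = 1879, b = 483, c = 769, d = 2090.
Risk in exposed = 1879/2362 = 0.795512; risk in unexposed = 769/2859 = 0.268975.
Risk difference = 0.795512 − 0.268975 = 0.526537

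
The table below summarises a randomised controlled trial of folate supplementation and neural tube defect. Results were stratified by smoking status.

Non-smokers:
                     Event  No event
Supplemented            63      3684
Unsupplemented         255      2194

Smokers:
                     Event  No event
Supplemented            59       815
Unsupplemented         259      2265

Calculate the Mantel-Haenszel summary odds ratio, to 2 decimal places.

0.29

OR_MH = Σ(aᵢdᵢ/nᵢ) / Σ(bᵢcᵢ/nᵢ), where nᵢ is the stratum total.
Stratum 1 (Non-smokers): n = 6196; a·d/n = 63·2194/6196 = 22.3083; b·c/n = 3684·255/6196 = 151.6172
Stratum 2 (Smokers): n = 3398; a·d/n = 59·2265/3398 = 39.3275; b·c/n = 815·259/3398 = 62.1204
OR_MH = (22.3083 + 39.3275) / (151.6172 + 62.1204) = 61.6358 / 213.7375 = 0.28837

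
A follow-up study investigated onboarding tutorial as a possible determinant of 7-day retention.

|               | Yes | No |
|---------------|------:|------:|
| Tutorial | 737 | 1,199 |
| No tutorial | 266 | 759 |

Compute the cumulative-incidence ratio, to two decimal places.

1.47

Cells: a = 737, b = 1199, c = 266, d = 759.
Risk in exposed = 737/1936 = 0.38068; risk in unexposed = 266/1025 = 0.25951.
RR = 0.38068 / 0.25951 = 1.46691
The risk among the exposed is 1.47 times that among the unexposed.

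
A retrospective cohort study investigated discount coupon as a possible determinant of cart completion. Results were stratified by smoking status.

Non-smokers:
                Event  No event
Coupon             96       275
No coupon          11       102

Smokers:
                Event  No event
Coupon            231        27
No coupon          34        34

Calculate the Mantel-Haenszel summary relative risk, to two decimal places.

RR_MH = Σ(aᵢ·n₀ᵢ/nᵢ) / Σ(cᵢ·n₁ᵢ/nᵢ), with n₁ᵢ = aᵢ+bᵢ (exposed), n₀ᵢ = cᵢ+dᵢ (unexposed), nᵢ = n₁ᵢ+n₀ᵢ.
Stratum 1 (Non-smokers): n₁ = 371, n₀ = 113, n = 484; a·n₀/n = 96·113/484 = 22.4132; c·n₁/n = 11·371/484 = 8.4318
Stratum 2 (Smokers): n₁ = 258, n₀ = 68, n = 326; a·n₀/n = 231·68/326 = 48.1840; c·n₁/n = 34·258/326 = 26.9080
RR_MH = (22.4132 + 48.1840) / (8.4318 + 26.9080) = 70.5973 / 35.3398 = 1.99767

2.00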